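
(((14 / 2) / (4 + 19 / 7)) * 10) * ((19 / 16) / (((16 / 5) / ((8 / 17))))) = 23275 / 12784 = 1.82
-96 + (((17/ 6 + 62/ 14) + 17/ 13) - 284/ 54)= -455477/ 4914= -92.69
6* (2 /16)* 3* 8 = 18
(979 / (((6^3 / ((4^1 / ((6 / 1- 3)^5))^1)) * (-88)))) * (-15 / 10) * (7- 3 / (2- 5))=89 / 8748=0.01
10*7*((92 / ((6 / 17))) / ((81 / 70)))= 3831800 / 243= 15768.72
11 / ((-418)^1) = -1 / 38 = -0.03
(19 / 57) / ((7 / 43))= 43 / 21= 2.05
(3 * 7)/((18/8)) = 28/3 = 9.33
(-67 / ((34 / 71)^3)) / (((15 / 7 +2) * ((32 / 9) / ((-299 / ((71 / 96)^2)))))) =3225873924 / 142477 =22641.37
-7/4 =-1.75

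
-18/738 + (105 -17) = 87.98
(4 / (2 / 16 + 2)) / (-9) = -32 / 153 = -0.21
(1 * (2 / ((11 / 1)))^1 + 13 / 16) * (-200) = -4375 / 22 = -198.86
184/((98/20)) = 1840/49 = 37.55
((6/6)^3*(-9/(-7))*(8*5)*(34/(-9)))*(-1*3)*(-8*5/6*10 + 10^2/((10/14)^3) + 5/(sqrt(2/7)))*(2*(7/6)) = 3400*sqrt(14) + 847552/3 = 295238.97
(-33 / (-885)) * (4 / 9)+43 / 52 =116453 / 138060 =0.84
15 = 15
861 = 861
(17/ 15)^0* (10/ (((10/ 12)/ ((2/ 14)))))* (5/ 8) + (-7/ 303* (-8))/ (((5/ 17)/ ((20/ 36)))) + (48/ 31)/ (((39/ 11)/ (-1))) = 15136571/ 15385734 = 0.98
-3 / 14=-0.21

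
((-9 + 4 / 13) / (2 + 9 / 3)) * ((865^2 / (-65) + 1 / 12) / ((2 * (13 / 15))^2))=3043757265 / 456976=6660.65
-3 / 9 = -1 / 3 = -0.33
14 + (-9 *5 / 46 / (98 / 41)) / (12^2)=1009587 / 72128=14.00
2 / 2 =1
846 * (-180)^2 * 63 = 1726855200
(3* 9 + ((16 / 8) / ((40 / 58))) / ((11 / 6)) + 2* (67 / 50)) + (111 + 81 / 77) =275879 / 1925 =143.31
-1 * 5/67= -5/67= -0.07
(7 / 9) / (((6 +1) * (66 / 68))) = 0.11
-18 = -18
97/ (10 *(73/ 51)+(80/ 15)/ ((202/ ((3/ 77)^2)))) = 6.78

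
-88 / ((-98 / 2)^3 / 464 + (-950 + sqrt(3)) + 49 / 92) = 10022459392* sqrt(3) / 164830412406697 + 12057231832448 / 164830412406697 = 0.07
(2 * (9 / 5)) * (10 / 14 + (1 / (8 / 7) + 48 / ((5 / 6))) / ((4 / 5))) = 148797 / 560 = 265.71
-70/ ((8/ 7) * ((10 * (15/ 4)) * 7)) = -7/ 30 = -0.23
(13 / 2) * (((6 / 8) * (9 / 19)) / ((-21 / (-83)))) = 9711 / 1064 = 9.13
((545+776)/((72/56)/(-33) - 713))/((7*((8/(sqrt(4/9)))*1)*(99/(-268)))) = 88507/1482408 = 0.06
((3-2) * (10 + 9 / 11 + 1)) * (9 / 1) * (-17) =-19890 / 11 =-1808.18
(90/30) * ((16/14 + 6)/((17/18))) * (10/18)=1500/119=12.61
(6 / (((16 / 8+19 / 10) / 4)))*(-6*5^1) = -2400 / 13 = -184.62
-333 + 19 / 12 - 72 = -4841 / 12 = -403.42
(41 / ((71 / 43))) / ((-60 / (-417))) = 245057 / 1420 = 172.58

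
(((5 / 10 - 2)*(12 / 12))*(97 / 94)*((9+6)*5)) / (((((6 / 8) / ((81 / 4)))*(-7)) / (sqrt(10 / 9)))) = 472.00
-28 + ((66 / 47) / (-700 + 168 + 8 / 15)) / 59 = -309489479 / 11053178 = -28.00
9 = 9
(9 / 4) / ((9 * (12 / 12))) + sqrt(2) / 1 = 1 / 4 + sqrt(2) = 1.66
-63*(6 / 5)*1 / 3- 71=-481 / 5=-96.20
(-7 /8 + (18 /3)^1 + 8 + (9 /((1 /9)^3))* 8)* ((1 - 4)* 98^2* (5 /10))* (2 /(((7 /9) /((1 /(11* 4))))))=-3889703349 /88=-44201174.42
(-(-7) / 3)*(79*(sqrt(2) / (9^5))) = 553*sqrt(2) / 177147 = 0.00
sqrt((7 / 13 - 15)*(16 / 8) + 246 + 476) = sqrt(117130) / 13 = 26.33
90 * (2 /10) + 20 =38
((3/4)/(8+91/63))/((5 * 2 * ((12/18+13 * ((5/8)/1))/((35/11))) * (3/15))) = 0.01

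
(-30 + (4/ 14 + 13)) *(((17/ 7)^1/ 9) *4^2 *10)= -35360/ 49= -721.63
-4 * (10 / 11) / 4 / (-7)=10 / 77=0.13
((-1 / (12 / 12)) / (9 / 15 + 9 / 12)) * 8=-160 / 27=-5.93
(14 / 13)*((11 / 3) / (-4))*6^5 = -99792 / 13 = -7676.31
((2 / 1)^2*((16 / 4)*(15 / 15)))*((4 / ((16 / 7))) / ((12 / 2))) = 14 / 3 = 4.67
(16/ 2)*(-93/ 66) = -11.27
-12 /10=-6 /5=-1.20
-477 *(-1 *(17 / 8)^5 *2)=677271789 / 16384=41337.39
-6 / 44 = -3 / 22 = -0.14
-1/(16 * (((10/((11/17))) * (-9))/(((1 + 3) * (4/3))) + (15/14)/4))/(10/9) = 231/106000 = 0.00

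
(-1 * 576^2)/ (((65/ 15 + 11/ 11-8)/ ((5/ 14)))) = 311040/ 7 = 44434.29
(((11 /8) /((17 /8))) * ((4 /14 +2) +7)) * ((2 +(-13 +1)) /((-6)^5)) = 3575 /462672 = 0.01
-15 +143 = 128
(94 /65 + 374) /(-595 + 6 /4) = -48808 /77155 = -0.63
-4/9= -0.44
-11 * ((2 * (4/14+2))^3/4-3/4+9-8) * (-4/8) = 364221/2744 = 132.73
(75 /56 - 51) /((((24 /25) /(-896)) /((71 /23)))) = 3290850 /23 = 143080.43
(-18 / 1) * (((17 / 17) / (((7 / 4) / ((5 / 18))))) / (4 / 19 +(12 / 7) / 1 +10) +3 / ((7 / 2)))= -86974 / 5551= -15.67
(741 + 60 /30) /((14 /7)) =371.50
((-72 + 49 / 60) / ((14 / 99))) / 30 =-46981 / 2800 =-16.78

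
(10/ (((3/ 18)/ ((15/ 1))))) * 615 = 553500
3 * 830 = 2490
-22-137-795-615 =-1569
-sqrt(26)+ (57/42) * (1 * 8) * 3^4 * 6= 36936/7 - sqrt(26)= 5271.47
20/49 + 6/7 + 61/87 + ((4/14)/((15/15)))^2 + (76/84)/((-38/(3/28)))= 2.05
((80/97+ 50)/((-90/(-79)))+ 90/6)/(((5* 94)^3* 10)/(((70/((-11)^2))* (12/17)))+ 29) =0.00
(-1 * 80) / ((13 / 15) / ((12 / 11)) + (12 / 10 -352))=14400 / 63001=0.23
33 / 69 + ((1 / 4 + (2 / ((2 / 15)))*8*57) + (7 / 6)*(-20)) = 1881601 / 276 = 6817.39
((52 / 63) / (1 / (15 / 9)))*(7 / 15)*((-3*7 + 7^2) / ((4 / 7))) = 2548 / 81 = 31.46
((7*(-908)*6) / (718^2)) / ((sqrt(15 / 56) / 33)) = -209748*sqrt(210) / 644405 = -4.72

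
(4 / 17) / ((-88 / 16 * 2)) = -4 / 187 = -0.02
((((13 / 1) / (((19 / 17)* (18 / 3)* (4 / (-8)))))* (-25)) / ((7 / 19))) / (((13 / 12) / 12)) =20400 / 7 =2914.29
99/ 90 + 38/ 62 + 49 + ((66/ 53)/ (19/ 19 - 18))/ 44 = 7082078/ 139655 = 50.71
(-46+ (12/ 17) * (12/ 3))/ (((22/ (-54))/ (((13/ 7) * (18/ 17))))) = 4637412/ 22253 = 208.39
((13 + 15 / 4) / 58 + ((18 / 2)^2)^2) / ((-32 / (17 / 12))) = -25877723 / 89088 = -290.47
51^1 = 51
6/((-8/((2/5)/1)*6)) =-1/20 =-0.05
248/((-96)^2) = 31/1152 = 0.03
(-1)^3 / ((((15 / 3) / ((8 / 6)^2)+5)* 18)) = -8 / 1125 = -0.01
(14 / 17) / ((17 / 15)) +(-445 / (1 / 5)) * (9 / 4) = -5786385 / 1156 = -5005.52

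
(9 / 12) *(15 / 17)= 45 / 68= 0.66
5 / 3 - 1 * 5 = -10 / 3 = -3.33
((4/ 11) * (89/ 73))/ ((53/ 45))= 16020/ 42559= 0.38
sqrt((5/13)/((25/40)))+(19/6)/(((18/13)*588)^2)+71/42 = 2*sqrt(26)/13+1136216779/672126336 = 2.47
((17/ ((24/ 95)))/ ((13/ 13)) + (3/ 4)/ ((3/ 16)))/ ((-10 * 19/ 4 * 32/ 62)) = -53041/ 18240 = -2.91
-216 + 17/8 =-1711/8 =-213.88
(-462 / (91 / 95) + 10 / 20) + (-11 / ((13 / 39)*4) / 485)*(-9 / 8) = -97205659 / 201760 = -481.79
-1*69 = -69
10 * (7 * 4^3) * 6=26880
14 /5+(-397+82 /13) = -25213 /65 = -387.89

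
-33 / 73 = -0.45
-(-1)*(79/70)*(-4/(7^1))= -0.64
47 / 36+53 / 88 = 1.91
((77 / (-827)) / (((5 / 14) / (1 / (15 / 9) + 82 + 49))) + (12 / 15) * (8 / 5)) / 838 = -0.04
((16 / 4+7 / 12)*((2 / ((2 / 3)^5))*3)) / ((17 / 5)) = 66825 / 1088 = 61.42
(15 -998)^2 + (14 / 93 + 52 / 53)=4762844059 / 4929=966290.13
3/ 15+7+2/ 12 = 7.37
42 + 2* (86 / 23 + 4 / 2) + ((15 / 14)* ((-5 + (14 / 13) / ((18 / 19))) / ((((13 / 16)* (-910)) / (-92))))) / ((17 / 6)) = 2243372774 / 42092323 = 53.30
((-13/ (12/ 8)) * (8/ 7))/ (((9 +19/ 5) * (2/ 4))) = -65/ 42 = -1.55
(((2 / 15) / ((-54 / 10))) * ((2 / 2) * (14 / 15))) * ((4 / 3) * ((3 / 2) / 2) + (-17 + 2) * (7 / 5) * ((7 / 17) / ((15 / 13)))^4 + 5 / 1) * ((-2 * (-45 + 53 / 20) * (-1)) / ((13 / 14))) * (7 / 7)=1324190820536276 / 111308697703125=11.90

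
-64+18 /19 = -1198 /19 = -63.05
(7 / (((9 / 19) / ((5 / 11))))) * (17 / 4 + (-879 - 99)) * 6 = -2590175 / 66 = -39245.08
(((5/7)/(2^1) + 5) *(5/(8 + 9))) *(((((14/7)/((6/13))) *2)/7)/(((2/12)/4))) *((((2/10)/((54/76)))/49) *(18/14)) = 98800/285719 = 0.35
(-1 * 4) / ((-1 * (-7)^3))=-4 / 343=-0.01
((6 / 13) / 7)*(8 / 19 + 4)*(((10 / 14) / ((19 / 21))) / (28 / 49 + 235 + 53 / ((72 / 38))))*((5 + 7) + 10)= 5987520 / 311676209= 0.02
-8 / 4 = -2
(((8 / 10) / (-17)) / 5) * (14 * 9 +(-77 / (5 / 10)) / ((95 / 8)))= -42952 / 40375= -1.06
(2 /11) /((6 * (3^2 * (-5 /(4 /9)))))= -4 /13365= -0.00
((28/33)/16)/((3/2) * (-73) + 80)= -7/3894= -0.00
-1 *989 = -989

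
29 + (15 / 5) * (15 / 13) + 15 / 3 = 487 / 13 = 37.46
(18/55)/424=9/11660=0.00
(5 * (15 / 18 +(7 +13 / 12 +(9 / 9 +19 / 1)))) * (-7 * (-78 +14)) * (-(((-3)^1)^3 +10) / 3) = 3303440 / 9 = 367048.89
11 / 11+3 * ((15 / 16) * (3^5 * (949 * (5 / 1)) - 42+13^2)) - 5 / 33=856223009 / 264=3243268.97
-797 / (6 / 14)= -5579 / 3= -1859.67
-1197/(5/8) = -9576/5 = -1915.20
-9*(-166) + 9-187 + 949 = 2265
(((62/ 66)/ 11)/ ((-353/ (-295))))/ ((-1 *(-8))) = 9145/ 1025112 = 0.01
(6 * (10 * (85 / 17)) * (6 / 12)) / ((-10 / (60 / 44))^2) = 675 / 242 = 2.79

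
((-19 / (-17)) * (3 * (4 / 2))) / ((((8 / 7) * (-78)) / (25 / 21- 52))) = 20273 / 5304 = 3.82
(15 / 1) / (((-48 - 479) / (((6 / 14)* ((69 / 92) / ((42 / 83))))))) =-3735 / 206584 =-0.02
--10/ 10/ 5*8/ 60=2/ 75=0.03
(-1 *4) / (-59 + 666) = -4 / 607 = -0.01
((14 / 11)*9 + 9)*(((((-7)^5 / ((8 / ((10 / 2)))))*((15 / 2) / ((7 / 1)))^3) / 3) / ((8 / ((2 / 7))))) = -8859375 / 2816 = -3146.08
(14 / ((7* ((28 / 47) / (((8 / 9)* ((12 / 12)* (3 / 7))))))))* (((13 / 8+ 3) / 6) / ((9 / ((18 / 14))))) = 1739 / 12348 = 0.14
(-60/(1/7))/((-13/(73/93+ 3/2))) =29750/403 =73.82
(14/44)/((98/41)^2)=1681/30184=0.06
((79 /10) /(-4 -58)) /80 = -79 /49600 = -0.00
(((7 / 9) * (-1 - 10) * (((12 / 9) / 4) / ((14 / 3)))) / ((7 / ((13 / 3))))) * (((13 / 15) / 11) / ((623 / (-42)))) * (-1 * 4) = -676 / 84105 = -0.01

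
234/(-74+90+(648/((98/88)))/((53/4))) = 303849/77800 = 3.91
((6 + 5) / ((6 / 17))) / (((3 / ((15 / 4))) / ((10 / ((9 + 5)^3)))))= 4675 / 32928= 0.14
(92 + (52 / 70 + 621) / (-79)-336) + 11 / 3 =-2058848 / 8295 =-248.20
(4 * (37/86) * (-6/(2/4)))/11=-888/473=-1.88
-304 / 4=-76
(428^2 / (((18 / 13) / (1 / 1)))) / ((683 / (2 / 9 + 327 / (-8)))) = -435645899 / 55323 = -7874.59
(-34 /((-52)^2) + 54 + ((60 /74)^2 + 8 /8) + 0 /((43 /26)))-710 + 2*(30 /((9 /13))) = -3152183459 /5552664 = -567.69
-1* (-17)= 17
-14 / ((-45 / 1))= 0.31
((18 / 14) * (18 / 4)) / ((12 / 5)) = 135 / 56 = 2.41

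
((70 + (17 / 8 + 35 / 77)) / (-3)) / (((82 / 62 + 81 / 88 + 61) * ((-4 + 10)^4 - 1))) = -65999 / 223422465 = -0.00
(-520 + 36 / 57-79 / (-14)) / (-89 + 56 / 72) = 1229859 / 211204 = 5.82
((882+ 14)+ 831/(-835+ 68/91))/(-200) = -67946011/15183400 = -4.48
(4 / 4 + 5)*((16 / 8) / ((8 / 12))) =18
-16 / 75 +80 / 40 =134 / 75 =1.79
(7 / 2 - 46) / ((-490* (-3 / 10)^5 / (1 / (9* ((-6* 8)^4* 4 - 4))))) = -21250 / 113773135329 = -0.00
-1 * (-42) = 42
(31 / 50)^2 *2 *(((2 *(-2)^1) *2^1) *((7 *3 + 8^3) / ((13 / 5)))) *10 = -315208 / 25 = -12608.32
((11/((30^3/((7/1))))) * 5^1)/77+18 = 97201/5400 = 18.00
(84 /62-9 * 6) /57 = -544 /589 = -0.92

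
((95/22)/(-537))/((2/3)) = -95/7876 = -0.01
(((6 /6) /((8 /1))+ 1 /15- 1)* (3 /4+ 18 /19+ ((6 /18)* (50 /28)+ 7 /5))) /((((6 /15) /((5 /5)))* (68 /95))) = -2858299 /274176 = -10.43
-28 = -28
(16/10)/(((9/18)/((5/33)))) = 16/33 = 0.48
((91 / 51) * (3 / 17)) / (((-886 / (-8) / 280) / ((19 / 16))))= 121030 / 128027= 0.95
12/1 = 12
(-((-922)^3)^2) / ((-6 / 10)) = 3071535439966963520 / 3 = 1023845146655654506.67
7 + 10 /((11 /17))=247 /11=22.45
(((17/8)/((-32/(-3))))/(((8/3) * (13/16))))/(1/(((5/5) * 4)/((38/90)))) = 6885/7904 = 0.87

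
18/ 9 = 2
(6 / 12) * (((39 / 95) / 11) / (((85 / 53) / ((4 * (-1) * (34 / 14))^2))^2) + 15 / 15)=8167747309 / 125452250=65.11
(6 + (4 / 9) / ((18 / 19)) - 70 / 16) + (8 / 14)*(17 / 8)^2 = 42407 / 9072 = 4.67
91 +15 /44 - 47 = 1951 /44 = 44.34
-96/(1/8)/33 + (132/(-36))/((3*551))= -1269625/54549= -23.27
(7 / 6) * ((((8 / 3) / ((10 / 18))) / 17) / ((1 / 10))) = 56 / 17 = 3.29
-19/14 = -1.36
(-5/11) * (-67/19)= 335/209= 1.60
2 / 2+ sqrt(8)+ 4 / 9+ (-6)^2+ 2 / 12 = 2 * sqrt(2)+ 677 / 18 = 40.44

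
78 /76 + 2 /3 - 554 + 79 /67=-4209515 /7638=-551.13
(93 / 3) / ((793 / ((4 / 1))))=124 / 793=0.16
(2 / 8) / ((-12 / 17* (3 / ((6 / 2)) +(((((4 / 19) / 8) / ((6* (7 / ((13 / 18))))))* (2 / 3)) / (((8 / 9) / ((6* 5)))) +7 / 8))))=-2261 / 12035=-0.19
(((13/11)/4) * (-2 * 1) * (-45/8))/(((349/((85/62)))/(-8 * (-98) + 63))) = 3828825/346208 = 11.06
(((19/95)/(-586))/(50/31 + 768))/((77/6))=-93/2691301690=-0.00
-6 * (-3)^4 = -486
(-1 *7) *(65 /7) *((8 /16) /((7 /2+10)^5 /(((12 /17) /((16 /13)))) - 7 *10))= -3380 /81303193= -0.00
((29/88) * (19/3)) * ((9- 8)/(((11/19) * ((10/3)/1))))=1.08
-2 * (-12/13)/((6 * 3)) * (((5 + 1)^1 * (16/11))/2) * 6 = 384/143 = 2.69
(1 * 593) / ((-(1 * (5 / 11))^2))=-71753 / 25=-2870.12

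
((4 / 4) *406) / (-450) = -203 / 225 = -0.90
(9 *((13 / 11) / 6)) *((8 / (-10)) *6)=-468 / 55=-8.51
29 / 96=0.30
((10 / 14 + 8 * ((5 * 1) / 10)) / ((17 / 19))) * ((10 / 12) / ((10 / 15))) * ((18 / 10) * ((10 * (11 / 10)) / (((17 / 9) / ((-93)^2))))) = 4831824393 / 8092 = 597111.27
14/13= 1.08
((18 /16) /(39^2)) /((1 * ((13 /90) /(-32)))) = -0.16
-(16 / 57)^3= -4096 / 185193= -0.02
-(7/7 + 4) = -5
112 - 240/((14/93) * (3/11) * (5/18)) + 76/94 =-6886550/329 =-20931.76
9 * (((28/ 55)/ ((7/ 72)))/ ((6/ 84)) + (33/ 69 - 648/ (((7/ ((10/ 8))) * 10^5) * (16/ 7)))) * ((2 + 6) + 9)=456994400571/ 40480000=11289.39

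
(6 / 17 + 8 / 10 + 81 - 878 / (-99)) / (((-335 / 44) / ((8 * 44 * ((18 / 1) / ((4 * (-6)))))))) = 269613344 / 85425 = 3156.14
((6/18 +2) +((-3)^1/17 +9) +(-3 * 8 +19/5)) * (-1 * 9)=6918/85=81.39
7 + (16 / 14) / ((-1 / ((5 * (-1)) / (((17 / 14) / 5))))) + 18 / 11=6015 / 187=32.17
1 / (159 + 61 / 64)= 64 / 10237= 0.01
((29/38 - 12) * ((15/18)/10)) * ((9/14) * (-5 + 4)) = 0.60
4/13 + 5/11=0.76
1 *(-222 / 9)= -24.67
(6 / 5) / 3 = 2 / 5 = 0.40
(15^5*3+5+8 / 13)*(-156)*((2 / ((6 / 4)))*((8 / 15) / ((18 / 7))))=-13267832704 / 135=-98280242.25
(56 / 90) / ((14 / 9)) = 2 / 5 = 0.40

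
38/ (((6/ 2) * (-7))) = -38/ 21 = -1.81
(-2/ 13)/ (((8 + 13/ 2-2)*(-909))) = 4/ 295425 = 0.00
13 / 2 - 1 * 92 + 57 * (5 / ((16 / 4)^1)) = -57 / 4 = -14.25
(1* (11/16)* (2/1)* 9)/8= 99/64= 1.55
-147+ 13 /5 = -722 /5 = -144.40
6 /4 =3 /2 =1.50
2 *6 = 12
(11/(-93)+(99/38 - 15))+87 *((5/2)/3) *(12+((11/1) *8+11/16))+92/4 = 413355341/56544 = 7310.33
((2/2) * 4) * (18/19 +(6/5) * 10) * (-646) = -33456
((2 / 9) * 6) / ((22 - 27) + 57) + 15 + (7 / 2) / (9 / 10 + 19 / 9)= 171091 / 10569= 16.19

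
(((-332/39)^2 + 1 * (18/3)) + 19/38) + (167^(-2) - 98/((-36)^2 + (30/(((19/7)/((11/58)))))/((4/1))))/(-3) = 6383418276879559/80809619843394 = 78.99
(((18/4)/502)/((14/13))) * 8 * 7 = 117/251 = 0.47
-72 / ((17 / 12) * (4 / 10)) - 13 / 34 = -4333 / 34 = -127.44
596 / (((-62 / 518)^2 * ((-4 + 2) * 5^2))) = -19990138 / 24025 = -832.06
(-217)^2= 47089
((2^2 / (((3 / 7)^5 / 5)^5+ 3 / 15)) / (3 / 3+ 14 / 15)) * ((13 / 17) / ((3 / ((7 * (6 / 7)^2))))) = 2801875508940783810614625000 / 206608384217188449172806137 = 13.56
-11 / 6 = -1.83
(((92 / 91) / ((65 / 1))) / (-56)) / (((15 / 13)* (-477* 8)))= 23 / 364618800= 0.00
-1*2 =-2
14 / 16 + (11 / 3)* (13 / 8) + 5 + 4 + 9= 149 / 6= 24.83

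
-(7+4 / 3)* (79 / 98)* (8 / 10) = -5.37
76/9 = 8.44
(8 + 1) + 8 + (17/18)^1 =323/18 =17.94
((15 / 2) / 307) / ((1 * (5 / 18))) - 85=-84.91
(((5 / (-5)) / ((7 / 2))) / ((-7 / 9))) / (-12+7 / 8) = -0.03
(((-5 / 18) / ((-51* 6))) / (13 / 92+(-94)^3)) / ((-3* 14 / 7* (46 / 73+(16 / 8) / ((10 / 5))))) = 1679 / 15025656697254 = 0.00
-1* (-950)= 950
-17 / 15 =-1.13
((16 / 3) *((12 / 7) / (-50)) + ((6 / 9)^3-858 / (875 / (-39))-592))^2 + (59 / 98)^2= 33532184441973961 / 109395562500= 306522.35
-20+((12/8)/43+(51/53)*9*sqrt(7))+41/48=-39445/2064+459*sqrt(7)/53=3.80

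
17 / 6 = 2.83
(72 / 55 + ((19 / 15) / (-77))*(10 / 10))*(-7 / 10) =-0.90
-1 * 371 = -371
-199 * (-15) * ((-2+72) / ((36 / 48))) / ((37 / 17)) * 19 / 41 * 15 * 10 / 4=3374542500 / 1517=2224484.18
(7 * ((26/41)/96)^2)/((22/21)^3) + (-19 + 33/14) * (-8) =4270635443645/32075524096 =133.14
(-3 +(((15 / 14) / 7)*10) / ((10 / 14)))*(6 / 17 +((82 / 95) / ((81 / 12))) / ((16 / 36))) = -6208 / 11305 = -0.55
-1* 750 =-750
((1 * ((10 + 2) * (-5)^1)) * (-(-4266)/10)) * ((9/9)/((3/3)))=-25596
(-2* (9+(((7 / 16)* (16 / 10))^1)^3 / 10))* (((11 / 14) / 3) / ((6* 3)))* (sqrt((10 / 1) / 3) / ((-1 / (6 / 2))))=993773* sqrt(30) / 3780000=1.44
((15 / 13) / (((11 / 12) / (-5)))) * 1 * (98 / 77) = -12600 / 1573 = -8.01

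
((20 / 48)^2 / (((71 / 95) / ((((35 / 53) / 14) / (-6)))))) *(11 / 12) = -130625 / 78029568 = -0.00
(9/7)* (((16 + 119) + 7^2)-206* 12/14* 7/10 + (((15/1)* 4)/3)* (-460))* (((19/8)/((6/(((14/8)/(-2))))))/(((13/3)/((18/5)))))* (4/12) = 1127.07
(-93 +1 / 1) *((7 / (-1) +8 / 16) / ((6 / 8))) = 797.33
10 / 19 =0.53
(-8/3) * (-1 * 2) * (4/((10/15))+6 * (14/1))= 480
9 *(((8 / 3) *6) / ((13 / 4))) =44.31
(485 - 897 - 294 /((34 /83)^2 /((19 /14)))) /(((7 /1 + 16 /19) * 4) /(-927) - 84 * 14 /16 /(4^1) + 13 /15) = 159.03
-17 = -17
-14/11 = -1.27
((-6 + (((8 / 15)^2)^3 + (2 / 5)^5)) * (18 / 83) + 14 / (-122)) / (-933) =9027053977 / 5978532796875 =0.00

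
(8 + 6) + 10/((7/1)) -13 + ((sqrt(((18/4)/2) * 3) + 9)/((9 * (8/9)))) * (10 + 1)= 18.38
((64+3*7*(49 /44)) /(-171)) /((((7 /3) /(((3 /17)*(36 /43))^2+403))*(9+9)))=-828055920215 /168862350888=-4.90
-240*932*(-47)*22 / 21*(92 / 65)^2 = 130506483712 / 5915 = 22063648.98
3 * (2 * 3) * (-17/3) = -102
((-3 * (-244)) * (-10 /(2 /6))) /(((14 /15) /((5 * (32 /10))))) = -2635200 /7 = -376457.14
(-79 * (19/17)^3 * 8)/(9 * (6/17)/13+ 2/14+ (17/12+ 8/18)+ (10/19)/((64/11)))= -377.26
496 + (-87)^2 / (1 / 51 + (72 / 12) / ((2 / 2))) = 538291 / 307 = 1753.39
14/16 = 7/8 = 0.88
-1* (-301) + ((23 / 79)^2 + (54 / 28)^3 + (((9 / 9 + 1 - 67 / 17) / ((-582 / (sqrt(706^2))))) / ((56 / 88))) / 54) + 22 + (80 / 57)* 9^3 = 19607829800335199 / 14486928289848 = 1353.48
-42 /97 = -0.43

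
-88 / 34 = -44 / 17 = -2.59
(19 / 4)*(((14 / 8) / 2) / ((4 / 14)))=931 / 64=14.55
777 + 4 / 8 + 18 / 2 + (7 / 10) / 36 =283147 / 360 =786.52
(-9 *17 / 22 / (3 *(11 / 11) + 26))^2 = 23409 / 407044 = 0.06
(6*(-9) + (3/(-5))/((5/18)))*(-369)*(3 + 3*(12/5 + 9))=96362136/125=770897.09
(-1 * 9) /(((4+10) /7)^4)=-9 /16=-0.56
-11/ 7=-1.57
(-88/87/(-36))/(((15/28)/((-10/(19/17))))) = -20944/44631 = -0.47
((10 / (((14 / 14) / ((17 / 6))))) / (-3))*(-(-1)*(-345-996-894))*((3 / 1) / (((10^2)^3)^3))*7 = 17731 / 40000000000000000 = 0.00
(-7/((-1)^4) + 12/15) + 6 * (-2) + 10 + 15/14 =-499/70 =-7.13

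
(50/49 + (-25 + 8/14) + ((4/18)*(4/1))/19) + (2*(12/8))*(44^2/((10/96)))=2334952411/41895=55733.44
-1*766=-766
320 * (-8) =-2560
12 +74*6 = 456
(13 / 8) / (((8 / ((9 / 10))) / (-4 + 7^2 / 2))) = 4797 / 1280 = 3.75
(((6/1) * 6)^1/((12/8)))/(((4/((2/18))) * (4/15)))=5/2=2.50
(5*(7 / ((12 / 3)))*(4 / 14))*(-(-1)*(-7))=-35 / 2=-17.50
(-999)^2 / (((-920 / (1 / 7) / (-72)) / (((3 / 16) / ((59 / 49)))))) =188622189 / 108560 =1737.49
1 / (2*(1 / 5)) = 5 / 2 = 2.50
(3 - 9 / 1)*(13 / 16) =-39 / 8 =-4.88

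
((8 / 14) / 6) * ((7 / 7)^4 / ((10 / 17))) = 0.16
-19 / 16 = -1.19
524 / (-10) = -262 / 5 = -52.40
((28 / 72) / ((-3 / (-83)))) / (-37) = -581 / 1998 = -0.29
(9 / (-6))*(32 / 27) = -16 / 9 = -1.78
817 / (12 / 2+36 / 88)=17974 / 141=127.48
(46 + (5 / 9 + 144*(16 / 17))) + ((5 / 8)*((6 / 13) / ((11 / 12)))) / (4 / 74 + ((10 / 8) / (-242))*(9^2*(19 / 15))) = 1230143791 / 6780501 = 181.42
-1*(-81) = 81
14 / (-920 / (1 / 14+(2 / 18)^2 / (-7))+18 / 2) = -1106 / 1042569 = -0.00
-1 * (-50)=50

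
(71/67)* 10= 710/67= 10.60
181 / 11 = 16.45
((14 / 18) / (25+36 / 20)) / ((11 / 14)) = 245 / 6633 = 0.04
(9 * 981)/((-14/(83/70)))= -732807/980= -747.76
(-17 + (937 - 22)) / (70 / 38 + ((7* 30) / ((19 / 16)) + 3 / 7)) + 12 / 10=370051 / 59555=6.21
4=4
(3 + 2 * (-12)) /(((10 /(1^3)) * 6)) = -7 /20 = -0.35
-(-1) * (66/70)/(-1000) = -0.00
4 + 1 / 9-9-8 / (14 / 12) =-740 / 63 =-11.75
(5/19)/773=5/14687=0.00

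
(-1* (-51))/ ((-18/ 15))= -85/ 2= -42.50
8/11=0.73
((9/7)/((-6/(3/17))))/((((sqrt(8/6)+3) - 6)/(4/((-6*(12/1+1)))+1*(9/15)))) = 321*sqrt(3)/177905+2889/355810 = 0.01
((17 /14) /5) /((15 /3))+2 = 717 /350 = 2.05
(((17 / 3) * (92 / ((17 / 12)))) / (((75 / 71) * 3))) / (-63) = -26128 / 14175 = -1.84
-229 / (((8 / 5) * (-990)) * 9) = 229 / 14256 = 0.02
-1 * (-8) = 8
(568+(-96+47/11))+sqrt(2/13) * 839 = 839 * sqrt(26)/13+5239/11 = 805.36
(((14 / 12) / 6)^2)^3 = 117649 / 2176782336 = 0.00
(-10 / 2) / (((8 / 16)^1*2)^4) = -5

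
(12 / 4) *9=27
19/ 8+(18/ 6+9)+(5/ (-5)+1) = 115/ 8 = 14.38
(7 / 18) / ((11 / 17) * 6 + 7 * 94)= 119 / 202536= 0.00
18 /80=9 /40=0.22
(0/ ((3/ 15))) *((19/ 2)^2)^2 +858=858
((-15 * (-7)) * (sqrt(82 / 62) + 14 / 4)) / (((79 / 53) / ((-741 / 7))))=-4123665 / 158-589095 * sqrt(1271) / 2449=-34674.84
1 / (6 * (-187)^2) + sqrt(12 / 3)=419629 / 209814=2.00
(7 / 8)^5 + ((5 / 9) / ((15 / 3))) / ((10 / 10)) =184031 / 294912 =0.62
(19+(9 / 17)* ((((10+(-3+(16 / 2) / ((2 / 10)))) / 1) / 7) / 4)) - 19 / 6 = 23879 / 1428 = 16.72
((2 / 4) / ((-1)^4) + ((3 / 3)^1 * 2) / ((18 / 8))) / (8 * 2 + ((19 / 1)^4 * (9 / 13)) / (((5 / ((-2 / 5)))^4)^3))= 19371509552001953125 / 223159790125537260192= 0.09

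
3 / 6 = 1 / 2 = 0.50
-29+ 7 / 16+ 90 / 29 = -11813 / 464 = -25.46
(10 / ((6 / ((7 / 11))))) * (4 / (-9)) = -140 / 297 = -0.47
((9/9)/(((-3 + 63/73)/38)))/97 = -1387/7566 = -0.18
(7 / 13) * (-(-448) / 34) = 1568 / 221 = 7.10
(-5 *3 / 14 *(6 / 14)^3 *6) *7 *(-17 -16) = 40095 / 343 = 116.90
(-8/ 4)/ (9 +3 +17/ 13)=-0.15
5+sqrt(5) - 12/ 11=6.15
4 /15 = 0.27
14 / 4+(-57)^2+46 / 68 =55304 / 17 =3253.18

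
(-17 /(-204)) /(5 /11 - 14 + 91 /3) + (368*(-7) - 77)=-5879037 /2216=-2653.00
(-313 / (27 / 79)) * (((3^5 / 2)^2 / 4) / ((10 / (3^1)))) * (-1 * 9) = 1460104623 / 160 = 9125653.89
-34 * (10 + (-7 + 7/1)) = -340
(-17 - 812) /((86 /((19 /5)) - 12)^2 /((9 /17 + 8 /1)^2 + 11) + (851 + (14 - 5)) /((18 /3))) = -1810876719 /316046999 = -5.73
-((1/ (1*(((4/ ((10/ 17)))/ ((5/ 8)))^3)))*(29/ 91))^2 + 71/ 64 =3720270852358593511/ 3353483770303873024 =1.11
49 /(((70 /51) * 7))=51 /10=5.10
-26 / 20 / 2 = -13 / 20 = -0.65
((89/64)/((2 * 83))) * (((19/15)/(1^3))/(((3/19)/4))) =32129/119520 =0.27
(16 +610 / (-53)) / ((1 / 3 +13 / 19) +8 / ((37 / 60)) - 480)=-35853 / 3720653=-0.01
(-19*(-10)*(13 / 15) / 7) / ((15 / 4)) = 1976 / 315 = 6.27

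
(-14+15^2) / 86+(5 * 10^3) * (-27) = -11609789 / 86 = -134997.55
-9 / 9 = -1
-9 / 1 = -9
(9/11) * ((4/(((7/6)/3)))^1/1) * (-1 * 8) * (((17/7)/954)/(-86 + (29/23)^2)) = 2589984/1275602251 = 0.00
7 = 7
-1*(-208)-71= 137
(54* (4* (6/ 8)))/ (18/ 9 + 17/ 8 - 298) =-0.55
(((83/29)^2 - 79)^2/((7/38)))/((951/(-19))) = -853452735000/1569456539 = -543.79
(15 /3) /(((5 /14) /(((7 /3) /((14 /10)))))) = 70 /3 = 23.33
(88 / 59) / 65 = 88 / 3835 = 0.02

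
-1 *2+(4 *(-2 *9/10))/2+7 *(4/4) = 7/5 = 1.40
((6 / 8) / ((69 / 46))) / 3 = 0.17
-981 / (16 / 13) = -12753 / 16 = -797.06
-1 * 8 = -8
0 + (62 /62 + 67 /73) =1.92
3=3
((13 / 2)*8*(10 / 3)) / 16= 65 / 6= 10.83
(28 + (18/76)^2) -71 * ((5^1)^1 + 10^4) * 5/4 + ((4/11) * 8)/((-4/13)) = -7051901529/7942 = -887925.15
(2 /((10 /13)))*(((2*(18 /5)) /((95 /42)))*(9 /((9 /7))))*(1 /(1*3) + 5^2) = 183456 /125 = 1467.65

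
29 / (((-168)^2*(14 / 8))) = 29 / 49392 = 0.00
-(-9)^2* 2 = -162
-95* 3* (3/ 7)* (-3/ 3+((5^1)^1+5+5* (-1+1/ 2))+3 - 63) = 91485/ 14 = 6534.64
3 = 3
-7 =-7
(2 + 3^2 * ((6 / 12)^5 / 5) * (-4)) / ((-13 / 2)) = -71 / 260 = -0.27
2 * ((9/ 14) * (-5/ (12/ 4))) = -15/ 7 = -2.14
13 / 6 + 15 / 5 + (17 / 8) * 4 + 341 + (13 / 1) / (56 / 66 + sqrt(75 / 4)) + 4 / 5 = 141570 * sqrt(3) / 78539 + 418049228 / 1178085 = 357.98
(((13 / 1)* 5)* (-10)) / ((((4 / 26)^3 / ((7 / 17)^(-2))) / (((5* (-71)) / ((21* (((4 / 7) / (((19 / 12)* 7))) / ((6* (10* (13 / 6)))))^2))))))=782116717537553125 / 6912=113153460291891.37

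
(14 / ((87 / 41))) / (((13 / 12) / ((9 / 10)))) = 5.48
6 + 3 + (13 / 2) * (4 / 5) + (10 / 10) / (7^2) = 14.22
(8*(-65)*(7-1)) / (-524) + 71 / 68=62341 / 8908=7.00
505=505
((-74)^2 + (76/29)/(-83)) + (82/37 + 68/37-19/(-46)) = 22451776933/4096714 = 5480.44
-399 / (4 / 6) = -1197 / 2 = -598.50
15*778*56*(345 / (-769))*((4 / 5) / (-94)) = 90185760 / 36143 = 2495.25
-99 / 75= -33 / 25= -1.32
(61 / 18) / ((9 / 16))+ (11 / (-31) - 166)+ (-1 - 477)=-1602847 / 2511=-638.33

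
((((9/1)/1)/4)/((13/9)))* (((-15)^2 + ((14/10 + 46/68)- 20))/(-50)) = -2851443/442000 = -6.45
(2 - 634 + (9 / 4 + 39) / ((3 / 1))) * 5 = -12365 / 4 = -3091.25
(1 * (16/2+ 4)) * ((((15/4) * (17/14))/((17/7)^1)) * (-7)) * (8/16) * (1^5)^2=-315/4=-78.75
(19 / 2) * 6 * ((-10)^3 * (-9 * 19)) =9747000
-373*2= -746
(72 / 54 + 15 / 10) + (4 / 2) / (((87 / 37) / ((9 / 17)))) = 9713 / 2958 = 3.28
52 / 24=13 / 6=2.17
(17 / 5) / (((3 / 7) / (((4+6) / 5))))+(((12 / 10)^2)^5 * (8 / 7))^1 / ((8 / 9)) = 4886493002 / 205078125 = 23.83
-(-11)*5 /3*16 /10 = 88 /3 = 29.33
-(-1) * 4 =4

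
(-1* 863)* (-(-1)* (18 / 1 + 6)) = -20712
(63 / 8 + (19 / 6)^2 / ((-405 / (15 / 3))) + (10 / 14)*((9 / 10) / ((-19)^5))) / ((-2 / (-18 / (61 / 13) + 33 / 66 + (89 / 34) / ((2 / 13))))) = -53.01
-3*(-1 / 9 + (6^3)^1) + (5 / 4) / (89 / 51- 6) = -1687289 / 2604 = -647.96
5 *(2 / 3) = 10 / 3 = 3.33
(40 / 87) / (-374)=-20 / 16269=-0.00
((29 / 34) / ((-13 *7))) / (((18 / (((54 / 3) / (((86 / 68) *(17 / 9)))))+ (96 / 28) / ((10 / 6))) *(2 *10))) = -261 / 2476084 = -0.00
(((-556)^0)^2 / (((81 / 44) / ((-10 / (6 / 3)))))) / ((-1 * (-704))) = -5 / 1296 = -0.00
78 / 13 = 6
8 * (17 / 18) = 68 / 9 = 7.56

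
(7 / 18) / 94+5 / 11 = 8537 / 18612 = 0.46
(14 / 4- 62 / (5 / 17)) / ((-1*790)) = 2073 / 7900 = 0.26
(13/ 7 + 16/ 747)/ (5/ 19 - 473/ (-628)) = 117208036/ 63412083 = 1.85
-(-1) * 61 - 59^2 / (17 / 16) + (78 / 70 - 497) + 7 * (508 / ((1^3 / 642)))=1356148323 / 595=2279240.88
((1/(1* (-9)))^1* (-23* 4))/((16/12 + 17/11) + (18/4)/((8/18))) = 0.79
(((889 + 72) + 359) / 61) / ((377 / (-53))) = -69960 / 22997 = -3.04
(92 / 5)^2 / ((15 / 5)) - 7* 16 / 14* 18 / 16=7789 / 75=103.85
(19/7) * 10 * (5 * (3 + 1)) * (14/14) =3800/7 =542.86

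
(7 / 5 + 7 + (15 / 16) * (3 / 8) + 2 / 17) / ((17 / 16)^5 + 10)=790503424 / 1011977445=0.78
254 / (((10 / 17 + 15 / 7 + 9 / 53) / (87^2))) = 662733.47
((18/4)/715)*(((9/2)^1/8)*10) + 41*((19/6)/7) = 892877/48048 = 18.58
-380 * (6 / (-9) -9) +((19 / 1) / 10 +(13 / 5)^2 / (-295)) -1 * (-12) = 163159061 / 44250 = 3687.21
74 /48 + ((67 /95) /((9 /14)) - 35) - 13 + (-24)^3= -94866431 /6840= -13869.36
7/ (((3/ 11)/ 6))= 154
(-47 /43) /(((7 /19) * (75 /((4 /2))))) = -1786 /22575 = -0.08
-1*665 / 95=-7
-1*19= -19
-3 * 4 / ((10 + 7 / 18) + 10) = -216 / 367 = -0.59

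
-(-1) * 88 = 88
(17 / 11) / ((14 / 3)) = 0.33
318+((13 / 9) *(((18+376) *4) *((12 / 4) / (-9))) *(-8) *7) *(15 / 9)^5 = 3587486398 / 6561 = 546789.57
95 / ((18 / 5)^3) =11875 / 5832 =2.04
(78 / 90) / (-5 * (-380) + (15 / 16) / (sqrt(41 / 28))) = 2592512 / 5683583055- 104 * sqrt(287) / 9472638425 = 0.00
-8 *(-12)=96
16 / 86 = 8 / 43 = 0.19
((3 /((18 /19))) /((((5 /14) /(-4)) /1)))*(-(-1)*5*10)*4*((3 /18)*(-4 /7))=6080 /9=675.56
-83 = -83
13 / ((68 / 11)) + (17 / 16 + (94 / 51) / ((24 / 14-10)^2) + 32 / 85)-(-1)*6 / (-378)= 256009871 / 72056880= 3.55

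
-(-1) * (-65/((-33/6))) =11.82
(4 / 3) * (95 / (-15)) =-76 / 9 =-8.44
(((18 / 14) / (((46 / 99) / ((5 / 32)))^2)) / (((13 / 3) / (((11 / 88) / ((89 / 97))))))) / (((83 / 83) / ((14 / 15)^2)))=19964637 / 5013938176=0.00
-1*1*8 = -8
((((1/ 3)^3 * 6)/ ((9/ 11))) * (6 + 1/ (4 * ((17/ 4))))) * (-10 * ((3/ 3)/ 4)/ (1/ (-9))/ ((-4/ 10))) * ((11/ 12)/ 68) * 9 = -311575/ 27744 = -11.23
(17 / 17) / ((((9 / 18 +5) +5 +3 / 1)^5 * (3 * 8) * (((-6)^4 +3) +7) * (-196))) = -1 / 2754731863674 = -0.00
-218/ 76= -109/ 38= -2.87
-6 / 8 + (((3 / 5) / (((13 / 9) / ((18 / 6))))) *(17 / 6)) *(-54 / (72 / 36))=-24981 / 260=-96.08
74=74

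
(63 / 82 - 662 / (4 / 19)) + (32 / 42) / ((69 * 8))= -186765875 / 59409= -3143.73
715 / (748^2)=65 / 50864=0.00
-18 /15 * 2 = -12 /5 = -2.40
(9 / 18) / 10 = 1 / 20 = 0.05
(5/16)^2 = 0.10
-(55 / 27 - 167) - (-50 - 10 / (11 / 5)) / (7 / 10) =504958 / 2079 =242.89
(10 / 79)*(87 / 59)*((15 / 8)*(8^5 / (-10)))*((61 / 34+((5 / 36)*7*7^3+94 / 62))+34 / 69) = -21852108508160 / 56495981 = -386790.50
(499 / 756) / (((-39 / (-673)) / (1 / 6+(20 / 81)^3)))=64863977569 / 31338012888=2.07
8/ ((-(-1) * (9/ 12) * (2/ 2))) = 32/ 3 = 10.67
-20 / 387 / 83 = -20 / 32121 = -0.00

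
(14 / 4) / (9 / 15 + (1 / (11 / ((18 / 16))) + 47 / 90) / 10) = 138600 / 26233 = 5.28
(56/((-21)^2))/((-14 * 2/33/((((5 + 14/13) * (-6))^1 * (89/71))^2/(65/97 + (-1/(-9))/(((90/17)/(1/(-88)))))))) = -90235524706208640/193341877982071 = -466.71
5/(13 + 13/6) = 30/91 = 0.33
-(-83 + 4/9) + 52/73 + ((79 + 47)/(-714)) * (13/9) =927172/11169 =83.01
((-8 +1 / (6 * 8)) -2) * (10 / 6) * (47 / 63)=-12.41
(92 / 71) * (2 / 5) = 184 / 355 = 0.52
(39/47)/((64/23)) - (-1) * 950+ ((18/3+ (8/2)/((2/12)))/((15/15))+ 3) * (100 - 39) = 2963.30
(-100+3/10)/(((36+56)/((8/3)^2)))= -7976/1035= -7.71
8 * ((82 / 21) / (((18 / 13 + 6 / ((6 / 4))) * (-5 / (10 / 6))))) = -4264 / 2205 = -1.93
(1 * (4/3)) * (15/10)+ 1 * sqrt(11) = 2+ sqrt(11) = 5.32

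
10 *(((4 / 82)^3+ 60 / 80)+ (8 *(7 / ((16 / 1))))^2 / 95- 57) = -561.21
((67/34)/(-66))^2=4489/5035536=0.00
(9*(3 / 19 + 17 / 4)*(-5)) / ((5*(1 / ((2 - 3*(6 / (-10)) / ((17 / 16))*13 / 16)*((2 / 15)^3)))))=-38458 / 121125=-0.32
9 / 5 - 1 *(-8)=49 / 5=9.80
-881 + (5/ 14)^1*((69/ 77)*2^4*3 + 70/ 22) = -931933/ 1078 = -864.50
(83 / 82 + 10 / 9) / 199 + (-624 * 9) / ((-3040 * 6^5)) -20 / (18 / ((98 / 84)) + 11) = -1368968089 / 1835448640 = -0.75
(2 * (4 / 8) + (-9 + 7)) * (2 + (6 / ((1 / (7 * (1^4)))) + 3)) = -47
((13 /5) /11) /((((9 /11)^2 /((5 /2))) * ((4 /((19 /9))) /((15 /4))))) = 13585 /7776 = 1.75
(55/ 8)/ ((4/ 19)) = 1045/ 32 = 32.66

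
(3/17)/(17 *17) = 3/4913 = 0.00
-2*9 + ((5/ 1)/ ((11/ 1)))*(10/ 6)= -569/ 33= -17.24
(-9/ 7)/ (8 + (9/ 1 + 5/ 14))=-2/ 27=-0.07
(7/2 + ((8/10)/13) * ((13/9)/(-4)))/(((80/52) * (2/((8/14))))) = 4069/6300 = 0.65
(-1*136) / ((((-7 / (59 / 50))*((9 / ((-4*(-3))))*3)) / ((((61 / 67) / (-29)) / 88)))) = -122366 / 33662475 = -0.00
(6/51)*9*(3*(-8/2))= -216/17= -12.71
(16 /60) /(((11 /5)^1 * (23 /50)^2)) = 10000 /17457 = 0.57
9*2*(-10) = -180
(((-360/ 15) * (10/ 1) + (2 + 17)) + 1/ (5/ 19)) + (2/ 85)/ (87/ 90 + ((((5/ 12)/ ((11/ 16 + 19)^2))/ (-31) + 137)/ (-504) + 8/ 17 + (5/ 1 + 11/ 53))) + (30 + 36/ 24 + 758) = 30567383137606013/ 53411123432710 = 572.30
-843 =-843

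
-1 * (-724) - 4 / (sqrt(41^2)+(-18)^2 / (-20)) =22439 / 31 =723.84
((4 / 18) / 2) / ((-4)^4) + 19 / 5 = 43781 / 11520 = 3.80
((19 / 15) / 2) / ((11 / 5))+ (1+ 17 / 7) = 1717 / 462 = 3.72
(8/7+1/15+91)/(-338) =-4841/17745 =-0.27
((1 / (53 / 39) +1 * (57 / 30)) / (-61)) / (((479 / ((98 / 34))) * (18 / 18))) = -68453 / 263263190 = -0.00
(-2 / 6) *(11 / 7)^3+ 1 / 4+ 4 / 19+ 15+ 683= 54521251 / 78204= 697.17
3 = 3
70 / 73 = 0.96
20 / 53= 0.38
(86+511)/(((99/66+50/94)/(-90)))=-5050620/191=-26443.04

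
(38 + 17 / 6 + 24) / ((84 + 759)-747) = 389 / 576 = 0.68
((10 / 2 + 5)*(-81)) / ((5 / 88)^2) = -250905.60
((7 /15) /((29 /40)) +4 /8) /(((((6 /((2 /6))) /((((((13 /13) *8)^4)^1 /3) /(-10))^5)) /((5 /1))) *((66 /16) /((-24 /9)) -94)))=114715689708381274112 /727184334375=157753246.72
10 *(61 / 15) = 40.67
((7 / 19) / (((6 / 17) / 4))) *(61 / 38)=7259 / 1083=6.70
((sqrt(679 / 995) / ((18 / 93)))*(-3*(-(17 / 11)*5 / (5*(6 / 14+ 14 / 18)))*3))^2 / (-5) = -6736194416511 / 13908030400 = -484.34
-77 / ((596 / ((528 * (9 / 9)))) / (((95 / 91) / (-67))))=137940 / 129779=1.06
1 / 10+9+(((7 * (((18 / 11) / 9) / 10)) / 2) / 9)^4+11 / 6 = 10502516378401 / 960596010000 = 10.93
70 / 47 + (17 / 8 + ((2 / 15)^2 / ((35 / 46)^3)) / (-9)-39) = -1155311440219 / 32645025000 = -35.39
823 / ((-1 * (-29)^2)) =-823 / 841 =-0.98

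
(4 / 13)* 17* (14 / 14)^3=68 / 13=5.23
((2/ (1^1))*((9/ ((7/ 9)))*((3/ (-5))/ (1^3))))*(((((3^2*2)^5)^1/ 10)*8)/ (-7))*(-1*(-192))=705277476864/ 1225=575736715.81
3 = 3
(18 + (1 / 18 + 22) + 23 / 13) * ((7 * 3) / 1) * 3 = 68509 / 26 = 2634.96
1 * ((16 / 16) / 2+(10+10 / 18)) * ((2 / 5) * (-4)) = -796 / 45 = -17.69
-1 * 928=-928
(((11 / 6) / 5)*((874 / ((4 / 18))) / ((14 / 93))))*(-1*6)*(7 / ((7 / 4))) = -229911.94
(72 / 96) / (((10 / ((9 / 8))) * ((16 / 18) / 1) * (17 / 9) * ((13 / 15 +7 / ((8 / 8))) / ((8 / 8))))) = 6561 / 1027072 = 0.01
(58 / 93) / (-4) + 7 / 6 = 94 / 93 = 1.01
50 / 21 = 2.38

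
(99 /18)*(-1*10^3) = -5500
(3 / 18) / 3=1 / 18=0.06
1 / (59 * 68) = 1 / 4012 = 0.00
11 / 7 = 1.57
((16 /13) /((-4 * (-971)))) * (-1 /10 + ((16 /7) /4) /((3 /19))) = 1478 /1325415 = 0.00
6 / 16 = 3 / 8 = 0.38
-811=-811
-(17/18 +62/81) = -277/162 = -1.71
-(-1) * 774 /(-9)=-86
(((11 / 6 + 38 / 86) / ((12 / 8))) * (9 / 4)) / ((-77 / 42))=-1761 / 946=-1.86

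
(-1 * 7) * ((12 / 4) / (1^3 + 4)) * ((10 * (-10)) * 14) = 5880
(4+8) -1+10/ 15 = 35/ 3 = 11.67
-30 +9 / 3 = -27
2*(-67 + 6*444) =5194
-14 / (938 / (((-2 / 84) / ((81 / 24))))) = 4 / 37989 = 0.00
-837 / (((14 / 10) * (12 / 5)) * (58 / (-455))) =453375 / 232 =1954.20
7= 7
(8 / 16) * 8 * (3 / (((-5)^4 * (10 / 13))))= 78 / 3125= 0.02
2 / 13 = 0.15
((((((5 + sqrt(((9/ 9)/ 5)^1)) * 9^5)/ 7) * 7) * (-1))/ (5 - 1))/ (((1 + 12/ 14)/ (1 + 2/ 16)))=-18600435/ 416 - 3720087 * sqrt(5)/ 2080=-48711.80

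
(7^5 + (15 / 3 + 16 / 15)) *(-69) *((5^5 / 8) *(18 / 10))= -1631392875 / 2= -815696437.50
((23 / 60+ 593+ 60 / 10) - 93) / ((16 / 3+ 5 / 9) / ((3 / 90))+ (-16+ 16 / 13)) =394979 / 126280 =3.13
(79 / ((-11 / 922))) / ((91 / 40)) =-2910.61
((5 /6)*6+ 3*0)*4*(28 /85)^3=87808 /122825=0.71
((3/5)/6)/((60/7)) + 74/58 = 22403/17400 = 1.29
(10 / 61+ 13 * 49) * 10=388670 / 61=6371.64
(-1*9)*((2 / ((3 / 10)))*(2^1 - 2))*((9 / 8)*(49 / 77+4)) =0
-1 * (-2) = 2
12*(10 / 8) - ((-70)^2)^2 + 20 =-24009965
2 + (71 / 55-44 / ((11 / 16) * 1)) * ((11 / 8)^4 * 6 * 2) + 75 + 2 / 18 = -2612.70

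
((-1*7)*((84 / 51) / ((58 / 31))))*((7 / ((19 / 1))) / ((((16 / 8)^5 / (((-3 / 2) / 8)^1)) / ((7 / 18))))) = 0.01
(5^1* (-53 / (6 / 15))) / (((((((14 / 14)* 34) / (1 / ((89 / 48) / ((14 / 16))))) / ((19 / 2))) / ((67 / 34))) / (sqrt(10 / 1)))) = -35421225* sqrt(10) / 205768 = -544.36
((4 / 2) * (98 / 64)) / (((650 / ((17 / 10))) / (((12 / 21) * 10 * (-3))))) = -357 / 2600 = -0.14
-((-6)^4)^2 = -1679616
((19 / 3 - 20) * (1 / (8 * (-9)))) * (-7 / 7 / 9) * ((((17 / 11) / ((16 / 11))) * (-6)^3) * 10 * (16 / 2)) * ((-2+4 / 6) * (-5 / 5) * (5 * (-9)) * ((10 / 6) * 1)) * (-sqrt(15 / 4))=174250 * sqrt(15) / 9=74985.26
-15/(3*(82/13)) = -65/82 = -0.79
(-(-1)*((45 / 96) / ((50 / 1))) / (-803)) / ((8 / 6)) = -9 / 1027840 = -0.00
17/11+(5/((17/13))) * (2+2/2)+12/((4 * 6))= 5055/374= 13.52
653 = 653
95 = 95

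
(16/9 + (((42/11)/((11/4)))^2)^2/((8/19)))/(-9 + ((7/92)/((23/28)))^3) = -378545210649657314/321266304581547501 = -1.18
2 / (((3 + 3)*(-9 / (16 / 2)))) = -8 / 27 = -0.30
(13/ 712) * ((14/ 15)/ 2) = 91/ 10680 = 0.01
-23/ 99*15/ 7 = -115/ 231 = -0.50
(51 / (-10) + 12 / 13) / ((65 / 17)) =-1.09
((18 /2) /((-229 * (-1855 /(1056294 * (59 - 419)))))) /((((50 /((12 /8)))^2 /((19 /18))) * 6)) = -1.28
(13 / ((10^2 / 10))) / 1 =13 / 10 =1.30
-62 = -62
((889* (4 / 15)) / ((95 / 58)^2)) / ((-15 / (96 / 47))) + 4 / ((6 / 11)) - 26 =-325547096 / 10604375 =-30.70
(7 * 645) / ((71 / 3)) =13545 / 71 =190.77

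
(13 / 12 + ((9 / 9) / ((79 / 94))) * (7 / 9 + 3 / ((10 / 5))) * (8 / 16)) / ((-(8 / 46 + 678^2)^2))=-50255 / 4354933303001088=-0.00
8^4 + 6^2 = 4132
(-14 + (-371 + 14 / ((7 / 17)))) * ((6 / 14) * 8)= -8424 / 7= -1203.43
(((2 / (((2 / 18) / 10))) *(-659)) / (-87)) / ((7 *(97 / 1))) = 39540 / 19691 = 2.01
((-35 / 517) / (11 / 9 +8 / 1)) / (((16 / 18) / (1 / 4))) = -0.00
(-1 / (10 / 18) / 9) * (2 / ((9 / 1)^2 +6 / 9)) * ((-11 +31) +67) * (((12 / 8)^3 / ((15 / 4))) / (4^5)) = -2349 / 6272000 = -0.00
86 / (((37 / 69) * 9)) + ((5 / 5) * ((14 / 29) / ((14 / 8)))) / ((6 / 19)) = 20058 / 1073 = 18.69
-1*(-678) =678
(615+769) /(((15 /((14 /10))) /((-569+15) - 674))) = -11896864 /75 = -158624.85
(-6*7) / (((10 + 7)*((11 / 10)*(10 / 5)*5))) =-42 / 187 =-0.22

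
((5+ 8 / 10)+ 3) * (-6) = -264 / 5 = -52.80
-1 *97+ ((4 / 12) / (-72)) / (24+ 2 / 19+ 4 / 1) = -11188387 / 115344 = -97.00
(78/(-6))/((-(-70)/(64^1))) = -416/35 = -11.89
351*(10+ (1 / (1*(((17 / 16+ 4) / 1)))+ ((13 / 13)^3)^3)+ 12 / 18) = 12493 / 3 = 4164.33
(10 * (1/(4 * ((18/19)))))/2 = 95/72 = 1.32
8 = 8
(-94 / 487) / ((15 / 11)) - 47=-344369 / 7305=-47.14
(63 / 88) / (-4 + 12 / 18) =-189 / 880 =-0.21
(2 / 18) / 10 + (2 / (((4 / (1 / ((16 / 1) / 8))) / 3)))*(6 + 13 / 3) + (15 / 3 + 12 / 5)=2729 / 180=15.16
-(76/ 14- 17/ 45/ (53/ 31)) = -86941/ 16695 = -5.21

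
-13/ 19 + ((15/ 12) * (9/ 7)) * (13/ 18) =507/ 1064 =0.48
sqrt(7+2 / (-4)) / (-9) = -0.28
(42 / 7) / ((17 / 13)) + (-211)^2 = 756935 / 17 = 44525.59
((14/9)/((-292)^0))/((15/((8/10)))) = 56/675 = 0.08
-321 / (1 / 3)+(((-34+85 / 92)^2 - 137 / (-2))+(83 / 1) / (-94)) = 79022391 / 397808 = 198.64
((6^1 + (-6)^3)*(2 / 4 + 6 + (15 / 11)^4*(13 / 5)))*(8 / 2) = -190504860 / 14641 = -13011.74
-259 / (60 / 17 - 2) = -4403 / 26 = -169.35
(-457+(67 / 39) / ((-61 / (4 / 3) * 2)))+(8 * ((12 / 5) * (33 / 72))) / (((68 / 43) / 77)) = -17311478 / 606645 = -28.54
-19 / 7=-2.71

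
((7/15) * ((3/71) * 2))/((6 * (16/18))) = 21/2840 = 0.01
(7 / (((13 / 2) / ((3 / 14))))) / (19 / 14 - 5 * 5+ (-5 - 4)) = -0.01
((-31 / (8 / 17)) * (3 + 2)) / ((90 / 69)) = -12121 / 48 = -252.52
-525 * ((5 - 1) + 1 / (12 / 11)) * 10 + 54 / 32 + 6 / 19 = -7846391 / 304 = -25810.50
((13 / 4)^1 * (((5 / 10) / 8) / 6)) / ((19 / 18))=39 / 1216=0.03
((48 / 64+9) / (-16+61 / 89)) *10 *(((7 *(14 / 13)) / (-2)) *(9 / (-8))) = -588735 / 21808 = -27.00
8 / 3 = 2.67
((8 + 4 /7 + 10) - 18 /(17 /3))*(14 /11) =3664 /187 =19.59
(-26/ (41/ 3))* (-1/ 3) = 26/ 41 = 0.63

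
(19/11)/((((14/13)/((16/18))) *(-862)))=-494/298683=-0.00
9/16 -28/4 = -103/16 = -6.44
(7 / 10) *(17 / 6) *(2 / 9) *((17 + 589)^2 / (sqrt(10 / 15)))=1213919 *sqrt(6) / 15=198232.14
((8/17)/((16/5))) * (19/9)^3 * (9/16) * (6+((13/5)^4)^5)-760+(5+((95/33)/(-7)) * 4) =10037289918906004884666832793/64714965820312500000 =155099980.22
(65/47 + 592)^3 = 21691961596369/103823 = 208932140.24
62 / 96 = 0.65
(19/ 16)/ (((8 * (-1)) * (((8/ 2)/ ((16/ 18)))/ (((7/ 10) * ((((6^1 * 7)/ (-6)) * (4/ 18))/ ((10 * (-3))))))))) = -931/ 777600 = -0.00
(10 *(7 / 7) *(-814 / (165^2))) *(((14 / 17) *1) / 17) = -2072 / 143055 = -0.01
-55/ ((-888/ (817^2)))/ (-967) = -36711895/ 858696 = -42.75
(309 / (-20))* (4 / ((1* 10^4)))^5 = -309 / 1953125000000000000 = -0.00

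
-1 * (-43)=43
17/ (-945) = -17/ 945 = -0.02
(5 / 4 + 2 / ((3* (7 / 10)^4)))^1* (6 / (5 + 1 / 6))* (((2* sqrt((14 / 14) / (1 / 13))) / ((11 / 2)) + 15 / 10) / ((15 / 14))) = 185624* sqrt(13) / 116963 + 69609 / 10633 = 12.27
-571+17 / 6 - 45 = -3679 / 6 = -613.17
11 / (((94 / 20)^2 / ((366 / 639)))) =134200 / 470517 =0.29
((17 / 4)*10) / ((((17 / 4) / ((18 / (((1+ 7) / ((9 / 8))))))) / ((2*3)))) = 1215 / 8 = 151.88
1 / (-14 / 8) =-4 / 7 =-0.57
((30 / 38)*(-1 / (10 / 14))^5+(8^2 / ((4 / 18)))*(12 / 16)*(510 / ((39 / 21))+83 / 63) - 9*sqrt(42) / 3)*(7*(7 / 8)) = 450815936823 / 1235000 - 147*sqrt(42) / 8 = 364914.06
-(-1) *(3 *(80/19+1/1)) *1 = 297/19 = 15.63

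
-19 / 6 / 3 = -19 / 18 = -1.06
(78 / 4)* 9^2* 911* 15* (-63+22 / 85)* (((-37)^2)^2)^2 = -161724059358309547768071 / 34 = -4756589981126751404943.26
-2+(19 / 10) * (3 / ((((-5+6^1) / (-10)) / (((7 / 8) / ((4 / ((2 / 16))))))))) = -911 / 256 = -3.56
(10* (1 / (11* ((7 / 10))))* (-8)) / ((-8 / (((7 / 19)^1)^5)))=0.01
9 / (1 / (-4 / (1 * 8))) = -9 / 2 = -4.50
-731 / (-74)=731 / 74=9.88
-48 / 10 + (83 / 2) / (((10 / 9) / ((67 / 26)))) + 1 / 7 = 333391 / 3640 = 91.59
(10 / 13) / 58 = 5 / 377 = 0.01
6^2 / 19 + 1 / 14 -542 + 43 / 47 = -6740065 / 12502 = -539.12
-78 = -78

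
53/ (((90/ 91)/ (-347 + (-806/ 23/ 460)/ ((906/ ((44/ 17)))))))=-17044717719302/ 916611525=-18595.36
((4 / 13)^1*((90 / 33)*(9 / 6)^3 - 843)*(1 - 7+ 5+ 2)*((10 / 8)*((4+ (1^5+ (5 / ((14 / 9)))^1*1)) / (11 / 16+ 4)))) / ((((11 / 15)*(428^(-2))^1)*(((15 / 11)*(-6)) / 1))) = 7360516304 / 429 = 17157380.66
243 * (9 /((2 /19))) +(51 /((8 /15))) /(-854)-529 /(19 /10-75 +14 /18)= 40184374329 /1933456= 20783.70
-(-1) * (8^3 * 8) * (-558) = -2285568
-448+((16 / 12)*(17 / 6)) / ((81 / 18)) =-36220 / 81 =-447.16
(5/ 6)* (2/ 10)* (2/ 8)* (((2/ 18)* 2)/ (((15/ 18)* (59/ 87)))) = 29/ 1770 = 0.02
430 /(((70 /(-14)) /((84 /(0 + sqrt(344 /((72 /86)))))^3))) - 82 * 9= -8001504 * sqrt(2) /1849 - 738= -6857.98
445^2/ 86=198025/ 86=2302.62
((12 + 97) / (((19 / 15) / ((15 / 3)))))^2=66830625 / 361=185126.39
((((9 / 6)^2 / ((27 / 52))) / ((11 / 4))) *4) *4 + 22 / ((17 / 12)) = 22856 / 561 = 40.74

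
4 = 4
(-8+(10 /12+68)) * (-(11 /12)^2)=-44165 /864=-51.12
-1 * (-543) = 543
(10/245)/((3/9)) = 6/49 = 0.12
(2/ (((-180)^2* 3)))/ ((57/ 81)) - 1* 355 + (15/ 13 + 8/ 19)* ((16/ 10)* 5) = -152231387/ 444600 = -342.40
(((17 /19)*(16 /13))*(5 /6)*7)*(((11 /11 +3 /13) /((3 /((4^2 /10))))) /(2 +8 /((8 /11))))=121856 /375687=0.32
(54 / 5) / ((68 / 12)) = 1.91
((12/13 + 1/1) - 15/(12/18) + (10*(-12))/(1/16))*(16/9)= -3449.91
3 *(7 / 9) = 7 / 3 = 2.33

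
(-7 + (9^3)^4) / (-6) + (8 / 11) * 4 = -1553362450511 / 33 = -47071589409.42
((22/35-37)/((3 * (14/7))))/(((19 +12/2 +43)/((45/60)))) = -1273/19040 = -0.07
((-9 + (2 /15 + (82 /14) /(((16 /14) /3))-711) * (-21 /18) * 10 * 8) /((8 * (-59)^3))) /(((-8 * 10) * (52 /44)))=1606363 /3844694880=0.00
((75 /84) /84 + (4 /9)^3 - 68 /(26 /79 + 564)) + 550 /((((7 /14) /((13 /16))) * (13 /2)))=137.48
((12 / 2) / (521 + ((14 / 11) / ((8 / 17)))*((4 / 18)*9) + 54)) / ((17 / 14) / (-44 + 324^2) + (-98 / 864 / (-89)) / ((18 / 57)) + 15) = 5591713792896 / 8115893051540017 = 0.00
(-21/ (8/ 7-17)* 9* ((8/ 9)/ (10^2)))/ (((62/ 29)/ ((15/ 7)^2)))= 261/ 1147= 0.23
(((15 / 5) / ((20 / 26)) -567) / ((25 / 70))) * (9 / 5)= -354753 / 125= -2838.02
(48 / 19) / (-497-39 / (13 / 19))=-24 / 5263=-0.00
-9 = -9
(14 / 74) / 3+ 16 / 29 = 1979 / 3219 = 0.61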